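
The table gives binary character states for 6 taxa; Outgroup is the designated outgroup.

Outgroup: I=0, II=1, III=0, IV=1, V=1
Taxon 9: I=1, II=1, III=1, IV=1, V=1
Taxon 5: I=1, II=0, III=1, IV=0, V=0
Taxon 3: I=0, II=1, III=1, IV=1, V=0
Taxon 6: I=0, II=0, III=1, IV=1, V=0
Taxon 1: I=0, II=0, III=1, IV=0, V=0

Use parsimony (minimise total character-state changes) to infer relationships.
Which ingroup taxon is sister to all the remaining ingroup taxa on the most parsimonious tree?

Character polarity is set by the outgroup: the derived state is whichever differs from the outgroup's state, so for II, IV, V the derived state is '0', and for the remaining characters it is '1'.
I groups Taxon 5 and Taxon 9, which is incompatible with the clades supported by the remaining characters; treating it as convergent (homoplasy) costs fewer steps than any alternative tree.
II (derived state '0') is shared by Taxon 1, Taxon 5, and Taxon 6 — a synapomorphy uniting that clade.
All ingroup taxa share the derived state '1' for III; it defines the ingroup but does not resolve relationships within it.
IV (derived state '0') is shared by Taxon 1 and Taxon 5 — a synapomorphy uniting that clade.
Only Taxon 1, Taxon 3, Taxon 5, and Taxon 6 show the derived state '0' for V, supporting them as a clade.
Most parsimonious ingroup topology: (Taxon 9,(((Taxon 5,Taxon 1),Taxon 6),Taxon 3)).
Taxon 9 is sister to the clade containing all other ingroup taxa, so it is the earliest-diverging (most basal) ingroup lineage.

Taxon 9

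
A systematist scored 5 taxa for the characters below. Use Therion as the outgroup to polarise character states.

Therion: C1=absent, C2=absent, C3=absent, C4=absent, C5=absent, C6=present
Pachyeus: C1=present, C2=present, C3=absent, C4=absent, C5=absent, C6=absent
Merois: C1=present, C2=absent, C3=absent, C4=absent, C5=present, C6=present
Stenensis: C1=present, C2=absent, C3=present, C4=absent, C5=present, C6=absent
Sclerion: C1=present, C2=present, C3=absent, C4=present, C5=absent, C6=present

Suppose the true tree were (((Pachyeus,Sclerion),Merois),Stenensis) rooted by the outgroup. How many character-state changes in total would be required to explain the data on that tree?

Map each character onto (((Pachyeus,Sclerion),Merois),Stenensis) (rooted by Therion) and count the minimum state changes it requires (Fitch parsimony):
C1: 1; C2: 1; C3: 1; C4: 1; C5: 2; C6: 2.
Total tree length = 8.

8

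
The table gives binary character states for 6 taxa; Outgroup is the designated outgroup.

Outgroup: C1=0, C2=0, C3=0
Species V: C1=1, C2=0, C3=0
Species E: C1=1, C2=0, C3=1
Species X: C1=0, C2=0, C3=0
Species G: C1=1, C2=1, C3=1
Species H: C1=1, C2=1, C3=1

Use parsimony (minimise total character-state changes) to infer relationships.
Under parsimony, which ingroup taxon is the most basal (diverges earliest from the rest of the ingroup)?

Species X

The outgroup has state '0' for every character, so '1' is the derived state throughout.
C1: derived state '1' in Species E, Species G, Species H, and Species V only — synapomorphy for {Species E, Species G, Species H, Species V}.
C2 (derived state '1') is shared by Species G and Species H — a synapomorphy uniting that clade.
C3: derived state '1' in Species E, Species G, and Species H only — synapomorphy for {Species E, Species G, Species H}.
Most parsimonious ingroup topology: ((Species V,(Species E,(Species G,Species H))),Species X).
Species X is sister to the clade containing all other ingroup taxa, so it is the earliest-diverging (most basal) ingroup lineage.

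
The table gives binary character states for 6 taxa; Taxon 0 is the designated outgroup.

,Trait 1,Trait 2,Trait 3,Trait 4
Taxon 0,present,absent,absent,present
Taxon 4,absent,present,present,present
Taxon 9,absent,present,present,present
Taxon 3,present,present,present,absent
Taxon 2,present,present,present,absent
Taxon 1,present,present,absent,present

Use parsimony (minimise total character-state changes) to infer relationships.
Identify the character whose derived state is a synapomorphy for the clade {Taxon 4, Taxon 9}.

Character polarity is set by the outgroup: the derived state is whichever differs from the outgroup's state, so for Trait 1, Trait 4 the derived state is 'absent', and for the remaining characters it is 'present'.
Trait 1 (derived state 'absent') is shared by Taxon 4 and Taxon 9 — a synapomorphy uniting that clade.
Trait 2 (derived state 'present') is shared by all ingroup taxa — unites the whole ingroup.
Only Taxon 2, Taxon 3, Taxon 4, and Taxon 9 show the derived state 'present' for Trait 3, supporting them as a clade.
Trait 4: derived state 'absent' in Taxon 2 and Taxon 3 only — synapomorphy for {Taxon 2, Taxon 3}.
Most parsimonious ingroup topology: (((Taxon 4,Taxon 9),(Taxon 3,Taxon 2)),Taxon 1).
The clade {Taxon 4, Taxon 9} is supported by Trait 1: its derived state 'absent' occurs in exactly those taxa and in no other taxon (including the outgroup).

Trait 1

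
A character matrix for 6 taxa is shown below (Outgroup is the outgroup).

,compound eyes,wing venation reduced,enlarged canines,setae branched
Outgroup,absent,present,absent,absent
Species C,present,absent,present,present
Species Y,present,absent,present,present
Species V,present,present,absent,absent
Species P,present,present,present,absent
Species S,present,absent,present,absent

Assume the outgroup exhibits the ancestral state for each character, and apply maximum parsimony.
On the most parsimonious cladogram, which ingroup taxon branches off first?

Character polarity is set by the outgroup: the derived state is whichever differs from the outgroup's state, so for wing venation reduced the derived state is 'absent', and for the remaining characters it is 'present'.
compound eyes (derived state 'present') is shared by all ingroup taxa — unites the whole ingroup.
wing venation reduced (derived state 'absent') is shared by Species C, Species S, and Species Y — a synapomorphy uniting that clade.
Only Species C, Species P, Species S, and Species Y show the derived state 'present' for enlarged canines, supporting them as a clade.
Only Species C and Species Y show the derived state 'present' for setae branched, supporting them as a clade.
Most parsimonious ingroup topology: ((((Species Y,Species C),Species S),Species P),Species V).
Species V is sister to the clade containing all other ingroup taxa, so it is the earliest-diverging (most basal) ingroup lineage.

Species V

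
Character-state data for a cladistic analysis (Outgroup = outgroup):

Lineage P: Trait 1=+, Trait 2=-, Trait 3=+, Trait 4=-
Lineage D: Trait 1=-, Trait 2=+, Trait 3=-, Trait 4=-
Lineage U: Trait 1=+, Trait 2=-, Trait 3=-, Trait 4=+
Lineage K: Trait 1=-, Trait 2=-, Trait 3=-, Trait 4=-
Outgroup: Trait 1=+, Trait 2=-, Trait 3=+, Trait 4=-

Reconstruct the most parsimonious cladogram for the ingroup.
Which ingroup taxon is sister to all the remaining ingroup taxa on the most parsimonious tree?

Character polarity is set by the outgroup: the derived state is whichever differs from the outgroup's state, so for Trait 1, Trait 3 the derived state is '-', and for the remaining characters it is '+'.
Trait 1: derived state '-' in Lineage D and Lineage K only — synapomorphy for {Lineage D, Lineage K}.
Trait 2 (derived state '+') is unique to Lineage D (autapomorphy; uninformative for grouping).
Only Lineage D, Lineage K, and Lineage U show the derived state '-' for Trait 3, supporting them as a clade.
Trait 4: derived state '+' in Lineage U only — an autapomorphy, so it tells us nothing about relationships among taxa.
Most parsimonious ingroup topology: (Lineage P,((Lineage D,Lineage K),Lineage U)).
Lineage P is sister to the clade containing all other ingroup taxa, so it is the earliest-diverging (most basal) ingroup lineage.

Lineage P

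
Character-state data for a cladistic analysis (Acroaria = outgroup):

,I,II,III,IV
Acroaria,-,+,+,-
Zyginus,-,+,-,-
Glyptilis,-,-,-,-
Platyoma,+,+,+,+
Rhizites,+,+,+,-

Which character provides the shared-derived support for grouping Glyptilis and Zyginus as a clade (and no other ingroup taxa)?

Character polarity is set by the outgroup: the derived state is whichever differs from the outgroup's state, so for II, III the derived state is '-', and for the remaining characters it is '+'.
I (derived state '+') is shared by Platyoma and Rhizites — a synapomorphy uniting that clade.
II (derived state '-') is unique to Glyptilis (autapomorphy; uninformative for grouping).
III: derived state '-' in Glyptilis and Zyginus only — synapomorphy for {Glyptilis, Zyginus}.
IV: derived state '+' in Platyoma only — an autapomorphy, so it tells us nothing about relationships among taxa.
Most parsimonious ingroup topology: ((Zyginus,Glyptilis),(Platyoma,Rhizites)).
The clade {Glyptilis, Zyginus} is supported by III: its derived state '-' occurs in exactly those taxa and in no other taxon (including the outgroup).

III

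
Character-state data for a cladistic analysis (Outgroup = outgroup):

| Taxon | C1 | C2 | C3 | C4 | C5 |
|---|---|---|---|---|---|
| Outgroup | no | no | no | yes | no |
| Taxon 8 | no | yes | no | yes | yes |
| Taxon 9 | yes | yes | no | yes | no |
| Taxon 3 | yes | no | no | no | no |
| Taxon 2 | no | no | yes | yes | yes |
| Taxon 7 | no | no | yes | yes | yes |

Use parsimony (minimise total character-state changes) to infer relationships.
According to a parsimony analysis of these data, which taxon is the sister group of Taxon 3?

Character polarity is set by the outgroup: the derived state is whichever differs from the outgroup's state, so for C4 the derived state is 'no', and for the remaining characters it is 'yes'.
C1 (derived state 'yes') is shared by Taxon 3 and Taxon 9 — a synapomorphy uniting that clade.
C2 groups Taxon 8 and Taxon 9, which is incompatible with the clades supported by the remaining characters; treating it as convergent (homoplasy) costs fewer steps than any alternative tree.
C3 (derived state 'yes') is shared by Taxon 2 and Taxon 7 — a synapomorphy uniting that clade.
C4 (derived state 'no') is unique to Taxon 3 (autapomorphy; uninformative for grouping).
C5 (derived state 'yes') is shared by Taxon 2, Taxon 7, and Taxon 8 — a synapomorphy uniting that clade.
Most parsimonious ingroup topology: ((Taxon 8,(Taxon 2,Taxon 7)),(Taxon 9,Taxon 3)).
Taxon 3 and Taxon 9 form a cherry on this tree, so they are sister taxa.

Taxon 9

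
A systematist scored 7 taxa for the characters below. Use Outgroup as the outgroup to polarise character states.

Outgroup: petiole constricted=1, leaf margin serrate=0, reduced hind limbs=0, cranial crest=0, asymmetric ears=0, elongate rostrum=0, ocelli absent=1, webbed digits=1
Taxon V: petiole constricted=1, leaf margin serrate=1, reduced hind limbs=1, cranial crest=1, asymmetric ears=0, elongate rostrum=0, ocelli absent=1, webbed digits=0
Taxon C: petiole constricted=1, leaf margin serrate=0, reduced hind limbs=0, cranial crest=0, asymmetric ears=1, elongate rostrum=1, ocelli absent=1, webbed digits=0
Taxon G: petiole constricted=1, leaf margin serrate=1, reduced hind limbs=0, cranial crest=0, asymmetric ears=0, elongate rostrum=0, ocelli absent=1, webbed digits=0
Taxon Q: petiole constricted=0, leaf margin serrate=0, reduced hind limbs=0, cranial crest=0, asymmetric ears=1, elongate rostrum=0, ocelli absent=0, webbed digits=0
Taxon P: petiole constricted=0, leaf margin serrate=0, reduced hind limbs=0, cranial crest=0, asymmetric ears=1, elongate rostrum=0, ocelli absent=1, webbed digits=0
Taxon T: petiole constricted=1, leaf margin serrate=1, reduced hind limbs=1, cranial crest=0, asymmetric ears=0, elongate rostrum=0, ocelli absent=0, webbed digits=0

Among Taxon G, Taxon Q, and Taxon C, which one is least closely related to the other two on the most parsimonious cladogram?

Character polarity is set by the outgroup: the derived state is whichever differs from the outgroup's state, so for petiole constricted, ocelli absent, webbed digits the derived state is '0', and for the remaining characters it is '1'.
Only Taxon P and Taxon Q show the derived state '0' for petiole constricted, supporting them as a clade.
leaf margin serrate (derived state '1') is shared by Taxon G, Taxon T, and Taxon V — a synapomorphy uniting that clade.
reduced hind limbs (derived state '1') is shared by Taxon T and Taxon V — a synapomorphy uniting that clade.
cranial crest: derived state '1' in Taxon V only — an autapomorphy, so it tells us nothing about relationships among taxa.
asymmetric ears (derived state '1') is shared by Taxon C, Taxon P, and Taxon Q — a synapomorphy uniting that clade.
elongate rostrum: derived state '1' in Taxon C only — an autapomorphy, so it tells us nothing about relationships among taxa.
ocelli absent groups Taxon Q and Taxon T, which is incompatible with the clades supported by the remaining characters; treating it as convergent (homoplasy) costs fewer steps than any alternative tree.
webbed digits (derived state '0') is shared by all ingroup taxa — unites the whole ingroup.
Most parsimonious ingroup topology: (((Taxon V,Taxon T),Taxon G),(Taxon C,(Taxon Q,Taxon P))).
Taxon Q and Taxon C share a more recent common ancestor with each other than either does with Taxon G, so Taxon G is the least closely related of the three.

Taxon G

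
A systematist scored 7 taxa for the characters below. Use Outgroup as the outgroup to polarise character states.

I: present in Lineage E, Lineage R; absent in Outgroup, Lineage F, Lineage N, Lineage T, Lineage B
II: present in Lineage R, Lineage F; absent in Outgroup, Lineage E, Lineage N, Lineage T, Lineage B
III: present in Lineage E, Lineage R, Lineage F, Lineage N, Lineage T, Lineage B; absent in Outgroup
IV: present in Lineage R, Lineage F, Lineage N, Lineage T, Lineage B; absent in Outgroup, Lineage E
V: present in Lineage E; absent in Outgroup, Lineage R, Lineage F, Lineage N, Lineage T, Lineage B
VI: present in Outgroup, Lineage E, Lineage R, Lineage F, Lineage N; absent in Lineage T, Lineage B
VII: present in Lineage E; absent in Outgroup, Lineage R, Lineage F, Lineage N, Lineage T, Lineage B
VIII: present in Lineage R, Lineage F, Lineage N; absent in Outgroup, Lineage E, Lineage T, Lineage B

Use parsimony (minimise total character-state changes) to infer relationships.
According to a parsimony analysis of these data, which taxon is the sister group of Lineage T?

Character polarity is set by the outgroup: the derived state is whichever differs from the outgroup's state, so for VI the derived state is 'absent', and for the remaining characters it is 'present'.
I groups Lineage E and Lineage R, which is incompatible with the clades supported by the remaining characters; treating it as convergent (homoplasy) costs fewer steps than any alternative tree.
II (derived state 'present') is shared by Lineage F and Lineage R — a synapomorphy uniting that clade.
All ingroup taxa share the derived state 'present' for III; it defines the ingroup but does not resolve relationships within it.
Only Lineage B, Lineage F, Lineage N, Lineage R, and Lineage T show the derived state 'present' for IV, supporting them as a clade.
V: derived state 'present' in Lineage E only — an autapomorphy, so it tells us nothing about relationships among taxa.
VI: derived state 'absent' in Lineage B and Lineage T only — synapomorphy for {Lineage B, Lineage T}.
VII (derived state 'present') is unique to Lineage E (autapomorphy; uninformative for grouping).
VIII: derived state 'present' in Lineage F, Lineage N, and Lineage R only — synapomorphy for {Lineage F, Lineage N, Lineage R}.
Most parsimonious ingroup topology: (Lineage E,(((Lineage R,Lineage F),Lineage N),(Lineage T,Lineage B))).
Lineage T and Lineage B form a cherry on this tree, so they are sister taxa.

Lineage B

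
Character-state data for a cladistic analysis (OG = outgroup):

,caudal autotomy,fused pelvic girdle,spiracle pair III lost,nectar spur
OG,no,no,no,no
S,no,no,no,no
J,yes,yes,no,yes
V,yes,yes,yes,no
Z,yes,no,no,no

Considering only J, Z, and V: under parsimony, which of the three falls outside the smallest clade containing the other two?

Z

The outgroup has state 'no' for every character, so 'yes' is the derived state throughout.
caudal autotomy: derived state 'yes' in J, V, and Z only — synapomorphy for {J, V, Z}.
fused pelvic girdle: derived state 'yes' in J and V only — synapomorphy for {J, V}.
spiracle pair III lost: derived state 'yes' in V only — an autapomorphy, so it tells us nothing about relationships among taxa.
nectar spur: derived state 'yes' in J only — an autapomorphy, so it tells us nothing about relationships among taxa.
Most parsimonious ingroup topology: (S,((J,V),Z)).
J and V share a more recent common ancestor with each other than either does with Z, so Z is the least closely related of the three.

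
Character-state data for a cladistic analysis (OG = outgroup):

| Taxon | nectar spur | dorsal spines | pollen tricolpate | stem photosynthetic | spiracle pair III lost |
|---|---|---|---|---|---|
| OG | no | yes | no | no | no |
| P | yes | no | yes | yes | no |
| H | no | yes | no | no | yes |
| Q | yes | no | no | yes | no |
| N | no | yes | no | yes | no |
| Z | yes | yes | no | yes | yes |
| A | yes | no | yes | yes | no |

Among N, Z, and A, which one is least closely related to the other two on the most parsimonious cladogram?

Character polarity is set by the outgroup: the derived state is whichever differs from the outgroup's state, so for dorsal spines the derived state is 'no', and for the remaining characters it is 'yes'.
nectar spur: derived state 'yes' in A, P, Q, and Z only — synapomorphy for {A, P, Q, Z}.
dorsal spines (derived state 'no') is shared by A, P, and Q — a synapomorphy uniting that clade.
Only A and P show the derived state 'yes' for pollen tricolpate, supporting them as a clade.
stem photosynthetic (derived state 'yes') is shared by A, N, P, Q, and Z — a synapomorphy uniting that clade.
spiracle pair III lost (state 'yes') occurs in H and Z but conflicts with the nesting implied by the other characters — most parsimoniously interpreted as homoplasy.
Most parsimonious ingroup topology: (((((P,A),Q),Z),N),H).
A and Z share a more recent common ancestor with each other than either does with N, so N is the least closely related of the three.

N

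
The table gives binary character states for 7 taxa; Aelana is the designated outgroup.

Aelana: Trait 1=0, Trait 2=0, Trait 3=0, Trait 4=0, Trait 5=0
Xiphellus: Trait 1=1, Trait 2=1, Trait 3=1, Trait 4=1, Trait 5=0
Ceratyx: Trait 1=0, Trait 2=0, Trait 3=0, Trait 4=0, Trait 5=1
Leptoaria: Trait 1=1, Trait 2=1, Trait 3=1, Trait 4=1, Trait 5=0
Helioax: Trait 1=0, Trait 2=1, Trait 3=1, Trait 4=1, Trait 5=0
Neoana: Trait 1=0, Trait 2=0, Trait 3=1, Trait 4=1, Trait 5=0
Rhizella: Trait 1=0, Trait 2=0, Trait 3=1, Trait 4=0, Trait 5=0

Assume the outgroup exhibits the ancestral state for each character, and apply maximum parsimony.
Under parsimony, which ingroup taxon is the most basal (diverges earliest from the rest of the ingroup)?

The outgroup has state '0' for every character, so '1' is the derived state throughout.
Trait 1: derived state '1' in Leptoaria and Xiphellus only — synapomorphy for {Leptoaria, Xiphellus}.
Trait 2 (derived state '1') is shared by Helioax, Leptoaria, and Xiphellus — a synapomorphy uniting that clade.
Trait 3 (derived state '1') is shared by Helioax, Leptoaria, Neoana, Rhizella, and Xiphellus — a synapomorphy uniting that clade.
Trait 4 (derived state '1') is shared by Helioax, Leptoaria, Neoana, and Xiphellus — a synapomorphy uniting that clade.
Trait 5: derived state '1' in Ceratyx only — an autapomorphy, so it tells us nothing about relationships among taxa.
Most parsimonious ingroup topology: (((((Xiphellus,Leptoaria),Helioax),Neoana),Rhizella),Ceratyx).
Ceratyx is sister to the clade containing all other ingroup taxa, so it is the earliest-diverging (most basal) ingroup lineage.

Ceratyx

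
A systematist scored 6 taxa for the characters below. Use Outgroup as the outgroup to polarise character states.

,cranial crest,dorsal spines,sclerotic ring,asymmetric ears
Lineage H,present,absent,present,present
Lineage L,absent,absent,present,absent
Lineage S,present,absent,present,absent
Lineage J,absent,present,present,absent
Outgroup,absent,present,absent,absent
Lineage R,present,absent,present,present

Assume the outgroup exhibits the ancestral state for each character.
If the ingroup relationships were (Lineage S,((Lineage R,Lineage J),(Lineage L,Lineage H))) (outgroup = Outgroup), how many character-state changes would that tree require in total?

Map each character onto (Lineage S,((Lineage R,Lineage J),(Lineage L,Lineage H))) (rooted by Outgroup) and count the minimum state changes it requires (Fitch parsimony):
cranial crest: 3; dorsal spines: 2; sclerotic ring: 1; asymmetric ears: 2.
Total tree length = 8.

8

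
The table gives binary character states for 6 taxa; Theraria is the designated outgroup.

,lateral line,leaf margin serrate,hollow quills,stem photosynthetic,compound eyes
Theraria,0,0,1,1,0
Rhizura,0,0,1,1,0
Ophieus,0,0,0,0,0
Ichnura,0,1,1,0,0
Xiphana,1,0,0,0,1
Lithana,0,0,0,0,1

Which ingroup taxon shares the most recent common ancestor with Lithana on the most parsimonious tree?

Xiphana

Character polarity is set by the outgroup: the derived state is whichever differs from the outgroup's state, so for hollow quills, stem photosynthetic the derived state is '0', and for the remaining characters it is '1'.
lateral line (derived state '1') is unique to Xiphana (autapomorphy; uninformative for grouping).
leaf margin serrate (derived state '1') is unique to Ichnura (autapomorphy; uninformative for grouping).
hollow quills: derived state '0' in Lithana, Ophieus, and Xiphana only — synapomorphy for {Lithana, Ophieus, Xiphana}.
stem photosynthetic: derived state '0' in Ichnura, Lithana, Ophieus, and Xiphana only — synapomorphy for {Ichnura, Lithana, Ophieus, Xiphana}.
compound eyes: derived state '1' in Lithana and Xiphana only — synapomorphy for {Lithana, Xiphana}.
Most parsimonious ingroup topology: (Rhizura,((Ophieus,(Xiphana,Lithana)),Ichnura)).
Lithana and Xiphana form a cherry on this tree, so they are sister taxa.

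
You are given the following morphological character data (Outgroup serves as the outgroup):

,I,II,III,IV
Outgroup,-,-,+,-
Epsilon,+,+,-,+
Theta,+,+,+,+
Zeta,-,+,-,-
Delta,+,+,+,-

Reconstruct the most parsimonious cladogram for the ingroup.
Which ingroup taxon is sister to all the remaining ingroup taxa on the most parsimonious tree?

Character polarity is set by the outgroup: the derived state is whichever differs from the outgroup's state, so for III the derived state is '-', and for the remaining characters it is '+'.
I: derived state '+' in Delta, Epsilon, and Theta only — synapomorphy for {Delta, Epsilon, Theta}.
All ingroup taxa share the derived state '+' for II; it defines the ingroup but does not resolve relationships within it.
III (state '-') occurs in Epsilon and Zeta but conflicts with the nesting implied by the other characters — most parsimoniously interpreted as homoplasy.
IV: derived state '+' in Epsilon and Theta only — synapomorphy for {Epsilon, Theta}.
Most parsimonious ingroup topology: (((Epsilon,Theta),Delta),Zeta).
Zeta is sister to the clade containing all other ingroup taxa, so it is the earliest-diverging (most basal) ingroup lineage.

Zeta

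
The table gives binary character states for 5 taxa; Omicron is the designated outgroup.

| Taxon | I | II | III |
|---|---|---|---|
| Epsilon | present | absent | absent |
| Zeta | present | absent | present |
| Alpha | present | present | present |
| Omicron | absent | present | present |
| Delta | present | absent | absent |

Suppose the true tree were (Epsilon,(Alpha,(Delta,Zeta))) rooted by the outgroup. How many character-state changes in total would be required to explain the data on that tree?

Map each character onto (Epsilon,(Alpha,(Delta,Zeta))) (rooted by Omicron) and count the minimum state changes it requires (Fitch parsimony):
I: 1; II: 2; III: 2.
Total tree length = 5.

5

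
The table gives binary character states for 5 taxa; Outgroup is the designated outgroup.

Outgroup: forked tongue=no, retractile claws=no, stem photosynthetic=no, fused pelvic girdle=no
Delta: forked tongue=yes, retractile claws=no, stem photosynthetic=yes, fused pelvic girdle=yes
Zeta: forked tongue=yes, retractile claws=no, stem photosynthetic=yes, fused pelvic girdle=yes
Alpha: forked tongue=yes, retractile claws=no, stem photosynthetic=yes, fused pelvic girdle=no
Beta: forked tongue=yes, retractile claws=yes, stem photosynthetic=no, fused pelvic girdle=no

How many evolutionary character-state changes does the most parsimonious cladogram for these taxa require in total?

The outgroup has state 'no' for every character, so 'yes' is the derived state throughout.
forked tongue (derived state 'yes') is shared by all ingroup taxa — unites the whole ingroup.
retractile claws (derived state 'yes') is unique to Beta (autapomorphy; uninformative for grouping).
stem photosynthetic (derived state 'yes') is shared by Alpha, Delta, and Zeta — a synapomorphy uniting that clade.
fused pelvic girdle (derived state 'yes') is shared by Delta and Zeta — a synapomorphy uniting that clade.
Most parsimonious ingroup topology: (((Delta,Zeta),Alpha),Beta).
Changes per character on this tree: forked tongue: 1; retractile claws: 1; stem photosynthetic: 1; fused pelvic girdle: 1.
Total = 4.

4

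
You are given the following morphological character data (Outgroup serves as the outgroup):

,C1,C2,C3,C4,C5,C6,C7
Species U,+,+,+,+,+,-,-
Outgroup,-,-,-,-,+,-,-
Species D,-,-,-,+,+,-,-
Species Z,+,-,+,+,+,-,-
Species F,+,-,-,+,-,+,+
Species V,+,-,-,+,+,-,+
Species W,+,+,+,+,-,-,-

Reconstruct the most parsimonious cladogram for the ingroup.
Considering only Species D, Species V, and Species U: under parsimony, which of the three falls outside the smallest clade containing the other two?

Character polarity is set by the outgroup: the derived state is whichever differs from the outgroup's state, so for C5 the derived state is '-', and for the remaining characters it is '+'.
Only Species F, Species U, Species V, Species W, and Species Z show the derived state '+' for C1, supporting them as a clade.
Only Species U and Species W show the derived state '+' for C2, supporting them as a clade.
C3 (derived state '+') is shared by Species U, Species W, and Species Z — a synapomorphy uniting that clade.
C4 (derived state '+') is shared by all ingroup taxa — unites the whole ingroup.
C5 groups Species F and Species W, which is incompatible with the clades supported by the remaining characters; treating it as convergent (homoplasy) costs fewer steps than any alternative tree.
C6: derived state '+' in Species F only — an autapomorphy, so it tells us nothing about relationships among taxa.
C7 (derived state '+') is shared by Species F and Species V — a synapomorphy uniting that clade.
Most parsimonious ingroup topology: ((((Species W,Species U),Species Z),(Species F,Species V)),Species D).
Species U and Species V share a more recent common ancestor with each other than either does with Species D, so Species D is the least closely related of the three.

Species D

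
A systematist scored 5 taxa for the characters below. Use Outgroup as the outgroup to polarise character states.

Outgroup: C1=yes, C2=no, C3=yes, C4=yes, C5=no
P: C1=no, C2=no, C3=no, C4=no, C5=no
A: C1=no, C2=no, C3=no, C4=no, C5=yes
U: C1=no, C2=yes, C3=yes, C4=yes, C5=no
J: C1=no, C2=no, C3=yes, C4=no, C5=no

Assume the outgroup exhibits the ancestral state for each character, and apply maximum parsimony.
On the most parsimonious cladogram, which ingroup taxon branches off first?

Character polarity is set by the outgroup: the derived state is whichever differs from the outgroup's state, so for C1, C3, C4 the derived state is 'no', and for the remaining characters it is 'yes'.
All ingroup taxa share the derived state 'no' for C1; it defines the ingroup but does not resolve relationships within it.
C2: derived state 'yes' in U only — an autapomorphy, so it tells us nothing about relationships among taxa.
C3: derived state 'no' in A and P only — synapomorphy for {A, P}.
C4: derived state 'no' in A, J, and P only — synapomorphy for {A, J, P}.
C5 (derived state 'yes') is unique to A (autapomorphy; uninformative for grouping).
Most parsimonious ingroup topology: (((P,A),J),U).
U is sister to the clade containing all other ingroup taxa, so it is the earliest-diverging (most basal) ingroup lineage.

U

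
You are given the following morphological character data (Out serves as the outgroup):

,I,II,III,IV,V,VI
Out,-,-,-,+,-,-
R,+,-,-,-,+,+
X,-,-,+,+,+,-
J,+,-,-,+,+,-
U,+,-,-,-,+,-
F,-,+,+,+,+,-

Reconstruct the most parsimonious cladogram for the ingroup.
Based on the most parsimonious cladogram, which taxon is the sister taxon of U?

Character polarity is set by the outgroup: the derived state is whichever differs from the outgroup's state, so for IV the derived state is '-', and for the remaining characters it is '+'.
I: derived state '+' in J, R, and U only — synapomorphy for {J, R, U}.
II (derived state '+') is unique to F (autapomorphy; uninformative for grouping).
III: derived state '+' in F and X only — synapomorphy for {F, X}.
IV: derived state '-' in R and U only — synapomorphy for {R, U}.
All ingroup taxa share the derived state '+' for V; it defines the ingroup but does not resolve relationships within it.
VI (derived state '+') is unique to R (autapomorphy; uninformative for grouping).
Most parsimonious ingroup topology: (((R,U),J),(X,F)).
U and R form a cherry on this tree, so they are sister taxa.

R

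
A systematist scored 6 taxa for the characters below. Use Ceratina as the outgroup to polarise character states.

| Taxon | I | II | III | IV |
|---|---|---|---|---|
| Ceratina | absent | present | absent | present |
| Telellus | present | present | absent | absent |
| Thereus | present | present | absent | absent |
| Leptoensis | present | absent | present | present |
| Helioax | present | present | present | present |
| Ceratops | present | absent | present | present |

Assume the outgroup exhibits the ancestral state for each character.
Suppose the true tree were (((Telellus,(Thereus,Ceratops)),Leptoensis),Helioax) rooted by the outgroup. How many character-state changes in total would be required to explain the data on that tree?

8

Map each character onto (((Telellus,(Thereus,Ceratops)),Leptoensis),Helioax) (rooted by Ceratina) and count the minimum state changes it requires (Fitch parsimony):
I: 1; II: 2; III: 3; IV: 2.
Total tree length = 8.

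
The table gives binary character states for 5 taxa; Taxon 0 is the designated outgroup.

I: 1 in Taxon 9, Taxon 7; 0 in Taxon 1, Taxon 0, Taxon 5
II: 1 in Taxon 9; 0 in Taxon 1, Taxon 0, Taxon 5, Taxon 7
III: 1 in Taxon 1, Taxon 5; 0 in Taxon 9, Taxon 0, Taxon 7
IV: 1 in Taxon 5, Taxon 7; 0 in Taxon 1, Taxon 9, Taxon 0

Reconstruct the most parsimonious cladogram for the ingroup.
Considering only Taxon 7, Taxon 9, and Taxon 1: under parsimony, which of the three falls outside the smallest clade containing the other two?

The outgroup has state '0' for every character, so '1' is the derived state throughout.
I (derived state '1') is shared by Taxon 7 and Taxon 9 — a synapomorphy uniting that clade.
II: derived state '1' in Taxon 9 only — an autapomorphy, so it tells us nothing about relationships among taxa.
III: derived state '1' in Taxon 1 and Taxon 5 only — synapomorphy for {Taxon 1, Taxon 5}.
IV (state '1') occurs in Taxon 5 and Taxon 7 but conflicts with the nesting implied by the other characters — most parsimoniously interpreted as homoplasy.
Most parsimonious ingroup topology: ((Taxon 1,Taxon 5),(Taxon 9,Taxon 7)).
Taxon 7 and Taxon 9 share a more recent common ancestor with each other than either does with Taxon 1, so Taxon 1 is the least closely related of the three.

Taxon 1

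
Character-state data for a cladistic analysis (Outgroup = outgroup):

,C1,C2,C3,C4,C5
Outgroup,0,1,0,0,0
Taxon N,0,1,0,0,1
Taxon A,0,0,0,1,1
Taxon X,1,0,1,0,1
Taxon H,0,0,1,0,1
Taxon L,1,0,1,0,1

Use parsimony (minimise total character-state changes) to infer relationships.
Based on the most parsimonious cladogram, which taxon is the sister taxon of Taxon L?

Character polarity is set by the outgroup: the derived state is whichever differs from the outgroup's state, so for C2 the derived state is '0', and for the remaining characters it is '1'.
C1 (derived state '1') is shared by Taxon L and Taxon X — a synapomorphy uniting that clade.
C2: derived state '0' in Taxon A, Taxon H, Taxon L, and Taxon X only — synapomorphy for {Taxon A, Taxon H, Taxon L, Taxon X}.
C3 (derived state '1') is shared by Taxon H, Taxon L, and Taxon X — a synapomorphy uniting that clade.
C4: derived state '1' in Taxon A only — an autapomorphy, so it tells us nothing about relationships among taxa.
All ingroup taxa share the derived state '1' for C5; it defines the ingroup but does not resolve relationships within it.
Most parsimonious ingroup topology: (Taxon N,(Taxon A,((Taxon X,Taxon L),Taxon H))).
Taxon L and Taxon X form a cherry on this tree, so they are sister taxa.

Taxon X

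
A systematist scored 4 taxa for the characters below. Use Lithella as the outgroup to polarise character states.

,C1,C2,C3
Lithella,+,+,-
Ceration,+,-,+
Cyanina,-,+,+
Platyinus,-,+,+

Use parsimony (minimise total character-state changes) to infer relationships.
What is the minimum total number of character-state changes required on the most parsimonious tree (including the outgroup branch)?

3

Character polarity is set by the outgroup: the derived state is whichever differs from the outgroup's state, so for C1, C2 the derived state is '-', and for the remaining characters it is '+'.
C1 (derived state '-') is shared by Cyanina and Platyinus — a synapomorphy uniting that clade.
C2 (derived state '-') is unique to Ceration (autapomorphy; uninformative for grouping).
All ingroup taxa share the derived state '+' for C3; it defines the ingroup but does not resolve relationships within it.
Most parsimonious ingroup topology: (Ceration,(Cyanina,Platyinus)).
Changes per character on this tree: C1: 1; C2: 1; C3: 1.
Total = 3.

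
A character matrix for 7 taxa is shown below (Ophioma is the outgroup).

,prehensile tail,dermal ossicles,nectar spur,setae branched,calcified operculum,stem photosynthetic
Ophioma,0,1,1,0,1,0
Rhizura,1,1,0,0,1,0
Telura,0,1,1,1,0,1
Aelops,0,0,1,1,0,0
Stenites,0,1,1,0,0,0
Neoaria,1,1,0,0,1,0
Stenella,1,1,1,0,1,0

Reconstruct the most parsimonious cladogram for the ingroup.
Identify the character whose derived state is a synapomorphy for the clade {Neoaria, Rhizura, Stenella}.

prehensile tail

Character polarity is set by the outgroup: the derived state is whichever differs from the outgroup's state, so for dermal ossicles, nectar spur, calcified operculum the derived state is '0', and for the remaining characters it is '1'.
prehensile tail (derived state '1') is shared by Neoaria, Rhizura, and Stenella — a synapomorphy uniting that clade.
dermal ossicles (derived state '0') is unique to Aelops (autapomorphy; uninformative for grouping).
nectar spur (derived state '0') is shared by Neoaria and Rhizura — a synapomorphy uniting that clade.
setae branched (derived state '1') is shared by Aelops and Telura — a synapomorphy uniting that clade.
calcified operculum: derived state '0' in Aelops, Stenites, and Telura only — synapomorphy for {Aelops, Stenites, Telura}.
stem photosynthetic: derived state '1' in Telura only — an autapomorphy, so it tells us nothing about relationships among taxa.
Most parsimonious ingroup topology: (((Rhizura,Neoaria),Stenella),((Telura,Aelops),Stenites)).
The clade {Neoaria, Rhizura, Stenella} is supported by prehensile tail: its derived state '1' occurs in exactly those taxa and in no other taxon (including the outgroup).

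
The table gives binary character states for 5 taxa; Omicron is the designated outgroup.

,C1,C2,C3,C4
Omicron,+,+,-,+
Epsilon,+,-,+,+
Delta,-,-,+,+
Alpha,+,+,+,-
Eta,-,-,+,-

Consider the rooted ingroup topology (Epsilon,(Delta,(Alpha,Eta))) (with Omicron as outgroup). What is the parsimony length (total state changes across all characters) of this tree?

6

Map each character onto (Epsilon,(Delta,(Alpha,Eta))) (rooted by Omicron) and count the minimum state changes it requires (Fitch parsimony):
C1: 2; C2: 2; C3: 1; C4: 1.
Total tree length = 6.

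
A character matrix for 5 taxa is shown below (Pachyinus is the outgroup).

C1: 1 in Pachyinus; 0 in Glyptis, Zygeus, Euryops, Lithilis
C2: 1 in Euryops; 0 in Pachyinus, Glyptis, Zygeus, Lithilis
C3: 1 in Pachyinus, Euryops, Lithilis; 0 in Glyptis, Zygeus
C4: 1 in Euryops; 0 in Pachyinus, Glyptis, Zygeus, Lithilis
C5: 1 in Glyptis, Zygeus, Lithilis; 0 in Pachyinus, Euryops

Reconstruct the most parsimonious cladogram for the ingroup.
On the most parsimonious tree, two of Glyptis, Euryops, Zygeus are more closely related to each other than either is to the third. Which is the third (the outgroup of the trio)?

Character polarity is set by the outgroup: the derived state is whichever differs from the outgroup's state, so for C1, C3 the derived state is '0', and for the remaining characters it is '1'.
C1 (derived state '0') is shared by all ingroup taxa — unites the whole ingroup.
C2 (derived state '1') is unique to Euryops (autapomorphy; uninformative for grouping).
Only Glyptis and Zygeus show the derived state '0' for C3, supporting them as a clade.
C4 (derived state '1') is unique to Euryops (autapomorphy; uninformative for grouping).
C5: derived state '1' in Glyptis, Lithilis, and Zygeus only — synapomorphy for {Glyptis, Lithilis, Zygeus}.
Most parsimonious ingroup topology: (((Glyptis,Zygeus),Lithilis),Euryops).
Zygeus and Glyptis share a more recent common ancestor with each other than either does with Euryops, so Euryops is the least closely related of the three.

Euryops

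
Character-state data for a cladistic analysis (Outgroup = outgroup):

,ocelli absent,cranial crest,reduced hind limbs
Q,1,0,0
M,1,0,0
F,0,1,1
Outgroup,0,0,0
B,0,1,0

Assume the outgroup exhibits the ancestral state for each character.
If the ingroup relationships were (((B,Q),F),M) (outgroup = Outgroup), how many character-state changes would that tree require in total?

Map each character onto (((B,Q),F),M) (rooted by Outgroup) and count the minimum state changes it requires (Fitch parsimony):
ocelli absent: 2; cranial crest: 2; reduced hind limbs: 1.
Total tree length = 5.

5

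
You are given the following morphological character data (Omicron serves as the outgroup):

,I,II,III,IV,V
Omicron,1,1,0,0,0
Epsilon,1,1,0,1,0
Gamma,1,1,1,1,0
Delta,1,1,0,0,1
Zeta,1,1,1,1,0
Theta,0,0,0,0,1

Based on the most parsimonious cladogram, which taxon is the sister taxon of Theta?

Character polarity is set by the outgroup: the derived state is whichever differs from the outgroup's state, so for I, II the derived state is '0', and for the remaining characters it is '1'.
I (derived state '0') is unique to Theta (autapomorphy; uninformative for grouping).
II: derived state '0' in Theta only — an autapomorphy, so it tells us nothing about relationships among taxa.
III: derived state '1' in Gamma and Zeta only — synapomorphy for {Gamma, Zeta}.
IV: derived state '1' in Epsilon, Gamma, and Zeta only — synapomorphy for {Epsilon, Gamma, Zeta}.
V (derived state '1') is shared by Delta and Theta — a synapomorphy uniting that clade.
Most parsimonious ingroup topology: ((Epsilon,(Gamma,Zeta)),(Delta,Theta)).
Theta and Delta form a cherry on this tree, so they are sister taxa.

Delta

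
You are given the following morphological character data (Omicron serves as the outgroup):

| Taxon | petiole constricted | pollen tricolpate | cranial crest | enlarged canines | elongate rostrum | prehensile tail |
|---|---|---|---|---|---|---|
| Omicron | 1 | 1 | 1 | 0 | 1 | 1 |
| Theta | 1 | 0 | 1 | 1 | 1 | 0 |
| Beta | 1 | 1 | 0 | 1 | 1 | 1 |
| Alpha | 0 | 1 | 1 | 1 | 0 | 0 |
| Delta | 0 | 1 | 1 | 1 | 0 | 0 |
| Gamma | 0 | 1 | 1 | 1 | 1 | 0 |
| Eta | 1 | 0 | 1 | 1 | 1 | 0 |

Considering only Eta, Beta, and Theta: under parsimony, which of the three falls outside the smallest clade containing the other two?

Beta

Character polarity is set by the outgroup: the derived state is whichever differs from the outgroup's state, so for petiole constricted, pollen tricolpate, cranial crest, elongate rostrum, prehensile tail the derived state is '0', and for the remaining characters it is '1'.
petiole constricted (derived state '0') is shared by Alpha, Delta, and Gamma — a synapomorphy uniting that clade.
pollen tricolpate: derived state '0' in Eta and Theta only — synapomorphy for {Eta, Theta}.
cranial crest: derived state '0' in Beta only — an autapomorphy, so it tells us nothing about relationships among taxa.
enlarged canines (derived state '1') is shared by all ingroup taxa — unites the whole ingroup.
elongate rostrum (derived state '0') is shared by Alpha and Delta — a synapomorphy uniting that clade.
prehensile tail (derived state '0') is shared by Alpha, Delta, Eta, Gamma, and Theta — a synapomorphy uniting that clade.
Most parsimonious ingroup topology: (((Theta,Eta),((Alpha,Delta),Gamma)),Beta).
Theta and Eta share a more recent common ancestor with each other than either does with Beta, so Beta is the least closely related of the three.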